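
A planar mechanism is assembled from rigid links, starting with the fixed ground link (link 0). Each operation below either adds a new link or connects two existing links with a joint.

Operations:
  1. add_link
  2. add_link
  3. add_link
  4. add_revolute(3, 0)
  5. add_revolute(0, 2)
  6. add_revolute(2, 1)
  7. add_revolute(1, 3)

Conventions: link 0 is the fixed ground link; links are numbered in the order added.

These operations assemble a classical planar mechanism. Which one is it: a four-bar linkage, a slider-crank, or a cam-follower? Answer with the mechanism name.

links: 4 (incl. ground); joints: 4 revolute, 0 prismatic, 0 higher (cam) pair, forming one closed loop
4 links in a single 4R loop → four-bar linkage

four-bar linkage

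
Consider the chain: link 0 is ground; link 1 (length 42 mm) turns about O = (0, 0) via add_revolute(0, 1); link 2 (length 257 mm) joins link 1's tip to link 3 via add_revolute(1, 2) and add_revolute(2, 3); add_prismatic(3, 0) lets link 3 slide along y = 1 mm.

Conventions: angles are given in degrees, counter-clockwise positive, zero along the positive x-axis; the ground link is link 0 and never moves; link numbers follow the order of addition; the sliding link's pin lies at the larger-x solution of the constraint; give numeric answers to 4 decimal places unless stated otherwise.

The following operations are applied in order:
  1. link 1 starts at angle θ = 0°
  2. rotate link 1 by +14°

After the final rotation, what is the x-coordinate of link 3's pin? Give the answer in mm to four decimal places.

geometry: r = 42 mm, L = 257 mm, e = 1 mm; θ starts at 0°
rotate link 1 by +14°: θ ← 0° +14° = 14°
crank pin P = (r cos θ, r sin θ) = (40.752421, 10.160720)
h = r sin θ − e = 10.160720 − 1 = 9.160720
x = r cos θ + √(L² − h²) = 40.752421 + 256.836682 = 297.589102

297.5891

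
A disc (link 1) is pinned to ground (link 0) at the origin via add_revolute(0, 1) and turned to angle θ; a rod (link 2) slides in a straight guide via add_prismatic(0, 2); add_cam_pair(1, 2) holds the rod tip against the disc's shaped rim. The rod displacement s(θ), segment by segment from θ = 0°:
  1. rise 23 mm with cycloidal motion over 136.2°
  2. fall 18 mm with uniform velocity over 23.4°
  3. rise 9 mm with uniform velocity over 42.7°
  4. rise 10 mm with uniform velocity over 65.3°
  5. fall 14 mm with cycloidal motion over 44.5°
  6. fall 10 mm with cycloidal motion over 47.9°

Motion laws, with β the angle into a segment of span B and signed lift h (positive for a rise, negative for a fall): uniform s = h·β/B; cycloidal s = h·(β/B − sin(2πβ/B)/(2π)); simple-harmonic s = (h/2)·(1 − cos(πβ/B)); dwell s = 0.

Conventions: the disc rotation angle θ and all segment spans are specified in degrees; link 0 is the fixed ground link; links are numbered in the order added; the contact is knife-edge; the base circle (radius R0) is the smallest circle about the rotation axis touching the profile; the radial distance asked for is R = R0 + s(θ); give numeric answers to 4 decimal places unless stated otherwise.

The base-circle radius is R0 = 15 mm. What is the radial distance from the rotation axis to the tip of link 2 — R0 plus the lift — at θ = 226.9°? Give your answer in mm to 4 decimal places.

segment 1 (0° to 136.2°, cycloidal, h = 23) is passed completely: s = 0.0000 + (23) = 23.0000
segment 2 (136.2° to 159.6°, uniform, h = -18) is passed completely: s = 23.0000 + (-18) = 5.0000
segment 3 (159.6° to 202.3°, uniform, h = 9) is passed completely: s = 5.0000 + (9) = 14.0000
θ = 226.9° falls in segment 4 (202.3° to 267.6°, uniform, h = 10): β = 226.9 − 202.3 = 24.6°, B = 65.3°; Δs = 10·24.6/65.3 = 3.7672; s = 14.0000 + 3.7672 = 17.7672
R = R0 + s = 15 + 17.7672 = 32.7672

32.7672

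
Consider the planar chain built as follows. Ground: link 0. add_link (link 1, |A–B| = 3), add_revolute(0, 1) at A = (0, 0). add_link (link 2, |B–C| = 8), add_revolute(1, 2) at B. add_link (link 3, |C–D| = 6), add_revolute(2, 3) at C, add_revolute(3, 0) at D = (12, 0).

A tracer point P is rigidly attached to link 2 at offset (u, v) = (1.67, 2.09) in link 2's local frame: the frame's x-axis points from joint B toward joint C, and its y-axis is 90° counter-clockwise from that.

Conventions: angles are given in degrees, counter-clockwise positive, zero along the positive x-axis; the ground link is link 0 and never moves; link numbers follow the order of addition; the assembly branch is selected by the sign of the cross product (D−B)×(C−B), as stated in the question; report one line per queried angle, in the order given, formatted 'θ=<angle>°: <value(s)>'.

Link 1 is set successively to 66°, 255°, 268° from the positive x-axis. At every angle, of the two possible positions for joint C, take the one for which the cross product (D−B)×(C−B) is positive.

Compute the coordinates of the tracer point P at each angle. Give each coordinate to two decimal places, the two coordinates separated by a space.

A=(0,0), D=(12.00,0)
θ=66°: B = A + 3.00·(cos66°, sin66°) = (1.2202, 2.7406)
θ=66°: |BD| = 11.1227
θ=66°: circle(B,8.00) ∩ circle(D,6.00): a=6.8200, h=4.1817
θ=66°:   candidates: C₊=(8.8604,5.1130) cross=46.512; C₋=(6.7996,-2.9926) cross=-46.512
θ=66°:   branch + wants cross > 0 → take C=(8.8604,5.1130) (cross=46.512)
θ=66°: ex = (C−B)/|BC| = (0.9550,0.2965); ey = (-0.2965,0.9550)
θ=66°: P = B + 1.67·ex + 2.09·ey = (2.1953,5.2319)
θ=255°: B = A + 3.00·(cos255°, sin255°) = (-0.7765, -2.8978)
θ=255°: |BD| = 13.1010
θ=255°: circle(B,8.00) ∩ circle(D,6.00): a=7.6191, h=2.4391
θ=255°:   candidates: C₊=(6.1144,1.1662) cross=31.955; C₋=(7.1934,-3.5912) cross=-31.955
θ=255°:   branch + wants cross > 0 → take C=(6.1144,1.1662) (cross=31.955)
θ=255°: ex = (C−B)/|BC| = (0.8614,0.5080); ey = (-0.5080,0.8614)
θ=255°: P = B + 1.67·ex + 2.09·ey = (-0.3997,-0.2492)
θ=268°: B = A + 3.00·(cos268°, sin268°) = (-0.1047, -2.9982)
θ=268°: |BD| = 12.4705
θ=268°: circle(B,8.00) ∩ circle(D,6.00): a=7.3579, h=3.1403
θ=268°:   candidates: C₊=(6.2824,1.8190) cross=39.161; C₋=(7.7924,-4.2774) cross=-39.161
θ=268°:   branch + wants cross > 0 → take C=(6.2824,1.8190) (cross=39.161)
θ=268°: ex = (C−B)/|BC| = (0.7984,0.6021); ey = (-0.6021,0.7984)
θ=268°: P = B + 1.67·ex + 2.09·ey = (-0.0299,-0.3240)

θ=66°: 2.20 5.23
θ=255°: -0.40 -0.25
θ=268°: -0.03 -0.32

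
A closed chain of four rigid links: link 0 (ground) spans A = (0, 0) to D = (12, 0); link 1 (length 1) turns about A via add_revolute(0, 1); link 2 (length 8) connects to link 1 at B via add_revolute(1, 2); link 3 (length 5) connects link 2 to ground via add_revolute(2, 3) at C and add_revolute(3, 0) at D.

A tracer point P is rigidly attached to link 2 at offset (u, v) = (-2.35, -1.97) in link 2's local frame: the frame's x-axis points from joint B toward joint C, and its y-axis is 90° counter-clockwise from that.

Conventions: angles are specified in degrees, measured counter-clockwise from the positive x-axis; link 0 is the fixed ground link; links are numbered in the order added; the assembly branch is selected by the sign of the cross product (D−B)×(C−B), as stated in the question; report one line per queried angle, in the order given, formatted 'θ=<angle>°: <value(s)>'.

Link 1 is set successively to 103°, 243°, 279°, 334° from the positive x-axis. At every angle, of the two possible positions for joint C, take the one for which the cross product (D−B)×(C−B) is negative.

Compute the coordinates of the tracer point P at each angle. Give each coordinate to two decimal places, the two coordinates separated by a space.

A=(0,0), D=(12.00,0)
θ=103°: B = A + 1.00·(cos103°, sin103°) = (-0.2250, 0.9744)
θ=103°: |BD| = 12.2637
θ=103°: circle(B,8.00) ∩ circle(D,5.00): a=7.7219, h=2.0909
θ=103°:   candidates: C₊=(7.6387,2.4452) cross=25.643; C₋=(7.3064,-1.7235) cross=-25.643
θ=103°:   branch - wants cross < 0 → take C=(7.3064,-1.7235) (cross=-25.643)
θ=103°: ex = (C−B)/|BC| = (0.9414,-0.3372); ey = (0.3372,0.9414)
θ=103°: P = B + -2.35·ex + -1.97·ey = (-3.1016,-0.0877)
θ=243°: B = A + 1.00·(cos243°, sin243°) = (-0.4540, -0.8910)
θ=243°: |BD| = 12.4858
θ=243°: circle(B,8.00) ∩ circle(D,5.00): a=7.8047, h=1.7570
θ=243°:   candidates: C₊=(7.2054,1.4184) cross=21.937; C₋=(7.4562,-2.0865) cross=-21.937
θ=243°:   branch - wants cross < 0 → take C=(7.4562,-2.0865) (cross=-21.937)
θ=243°: ex = (C−B)/|BC| = (0.9888,-0.1494); ey = (0.1494,0.9888)
θ=243°: P = B + -2.35·ex + -1.97·ey = (-3.0720,-2.4877)
θ=279°: B = A + 1.00·(cos279°, sin279°) = (0.1564, -0.9877)
θ=279°: |BD| = 11.8847
θ=279°: circle(B,8.00) ∩ circle(D,5.00): a=7.5831, h=2.5488
θ=279°:   candidates: C₊=(7.5015,2.1825) cross=30.292; C₋=(7.9251,-2.8975) cross=-30.292
θ=279°:   branch - wants cross < 0 → take C=(7.9251,-2.8975) (cross=-30.292)
θ=279°: ex = (C−B)/|BC| = (0.9711,-0.2387); ey = (0.2387,0.9711)
θ=279°: P = B + -2.35·ex + -1.97·ey = (-2.5959,-2.3397)
θ=334°: B = A + 1.00·(cos334°, sin334°) = (0.8988, -0.4384)
θ=334°: |BD| = 11.1099
θ=334°: circle(B,8.00) ∩ circle(D,5.00): a=7.3101, h=3.2499
θ=334°:   candidates: C₊=(8.0750,3.0975) cross=36.106; C₋=(8.3315,-3.3973) cross=-36.106
θ=334°:   branch - wants cross < 0 → take C=(8.3315,-3.3973) (cross=-36.106)
θ=334°: ex = (C−B)/|BC| = (0.9291,-0.3699); ey = (0.3699,0.9291)
θ=334°: P = B + -2.35·ex + -1.97·ey = (-2.0132,-1.3995)

θ=103°: -3.10 -0.09
θ=243°: -3.07 -2.49
θ=279°: -2.60 -2.34
θ=334°: -2.01 -1.40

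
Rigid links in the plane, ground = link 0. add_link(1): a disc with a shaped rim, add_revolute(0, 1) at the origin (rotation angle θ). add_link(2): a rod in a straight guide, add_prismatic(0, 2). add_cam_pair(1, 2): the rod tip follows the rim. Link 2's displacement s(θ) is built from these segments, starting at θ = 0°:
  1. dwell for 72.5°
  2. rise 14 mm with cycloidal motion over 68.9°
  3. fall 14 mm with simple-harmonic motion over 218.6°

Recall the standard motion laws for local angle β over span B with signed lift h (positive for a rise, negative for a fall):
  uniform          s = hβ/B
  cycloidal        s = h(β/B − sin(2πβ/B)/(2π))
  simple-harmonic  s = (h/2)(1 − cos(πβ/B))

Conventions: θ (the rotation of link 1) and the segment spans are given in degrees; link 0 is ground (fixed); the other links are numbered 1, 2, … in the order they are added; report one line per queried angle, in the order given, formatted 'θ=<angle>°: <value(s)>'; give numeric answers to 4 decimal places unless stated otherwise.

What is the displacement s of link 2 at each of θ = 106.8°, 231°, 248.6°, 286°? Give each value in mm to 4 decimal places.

segment 1 (0° to 72.5°, dwell): s unchanged at 0.0000
θ = 106.8° falls in segment 2 (72.5° to 141.4°, cycloidal, h = 14): β = 106.8 − 72.5 = 34.3°, B = 68.9°; Δs = 14·(0.4978 − sin(2π·0.4978)/(2π)) = 6.9390; s = 0.0000 + 6.9390 = 6.9390
segment 2 (72.5° to 141.4°, cycloidal, h = 14) is passed completely: s = 0.0000 + (14) = 14.0000
θ = 231° falls in segment 3 (141.4° to 360°, simple-harmonic, h = -14): β = 231 − 141.4 = 89.6°, B = 218.6°; Δs = -14/2·(1 − cos(π·0.4099)) = -5.0446; s = 14.0000 − 5.0446 = 8.9554
θ = 248.6° falls in segment 3 (141.4° to 360°, simple-harmonic, h = -14): β = 248.6 − 141.4 = 107.2°, B = 218.6°; Δs = -14/2·(1 − cos(π·0.4904)) = -6.7888; s = 14.0000 − 6.7888 = 7.2112
θ = 286° falls in segment 3 (141.4° to 360°, simple-harmonic, h = -14): β = 286 − 141.4 = 144.6°, B = 218.6°; Δs = -14/2·(1 − cos(π·0.6615)) = -10.4008; s = 14.0000 − 10.4008 = 3.5992

θ=106.8°: 6.9390
θ=231°: 8.9554
θ=248.6°: 7.2112
θ=286°: 3.5992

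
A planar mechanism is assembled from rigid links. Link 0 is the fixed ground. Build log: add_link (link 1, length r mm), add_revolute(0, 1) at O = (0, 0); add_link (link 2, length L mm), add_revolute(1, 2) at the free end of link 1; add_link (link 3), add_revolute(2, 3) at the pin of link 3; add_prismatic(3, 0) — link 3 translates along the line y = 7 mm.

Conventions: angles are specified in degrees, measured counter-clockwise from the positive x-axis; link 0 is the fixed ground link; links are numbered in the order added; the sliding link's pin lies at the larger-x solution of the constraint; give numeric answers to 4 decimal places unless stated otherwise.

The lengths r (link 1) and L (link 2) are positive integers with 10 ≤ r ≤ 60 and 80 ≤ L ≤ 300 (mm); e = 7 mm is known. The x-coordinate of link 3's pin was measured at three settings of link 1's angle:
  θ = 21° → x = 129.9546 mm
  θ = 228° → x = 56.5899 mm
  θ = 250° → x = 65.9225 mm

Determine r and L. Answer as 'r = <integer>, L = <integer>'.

constraint per measurement: (x − r cos θ)² + (r sin θ − e)² = L²
subtracting the θ₁ and θ₂ equations cancels the r² and L² terms:
r = (x₁² − x₂²) / (2[(x₁cos θ₁ + e sin θ₁) − (x₂cos θ₂ + e sin θ₂)]) = 41.0000 → r = 41
L² = (x₁ − r cos θ₁)² + (r sin θ₁ − e)² = 8464.0030 → L = 92.0000 → L = 92
check at θ₃=250°: x = 65.9225 (printed 65.9225) ✓

r = 41, L = 92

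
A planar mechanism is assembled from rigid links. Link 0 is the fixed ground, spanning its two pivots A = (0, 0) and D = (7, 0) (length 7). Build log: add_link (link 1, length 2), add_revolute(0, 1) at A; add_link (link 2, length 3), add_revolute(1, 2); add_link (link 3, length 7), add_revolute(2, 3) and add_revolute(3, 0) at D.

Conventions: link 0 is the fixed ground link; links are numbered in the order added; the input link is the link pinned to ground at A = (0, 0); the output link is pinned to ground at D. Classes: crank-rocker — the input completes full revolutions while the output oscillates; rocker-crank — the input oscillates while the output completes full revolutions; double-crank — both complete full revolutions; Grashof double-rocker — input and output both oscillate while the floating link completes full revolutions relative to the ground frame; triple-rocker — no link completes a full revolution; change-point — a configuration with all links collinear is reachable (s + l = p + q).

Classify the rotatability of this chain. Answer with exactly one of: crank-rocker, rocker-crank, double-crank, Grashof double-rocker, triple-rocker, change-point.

lengths: ground=7, input=2, coupler=3, output=7
sorted: s=2 (shortest), l=7 (longest), p+q=10
s + l = 9 vs p + q = 10
s + l < p + q (Grashof) with shortest = input link → crank-rocker

crank-rocker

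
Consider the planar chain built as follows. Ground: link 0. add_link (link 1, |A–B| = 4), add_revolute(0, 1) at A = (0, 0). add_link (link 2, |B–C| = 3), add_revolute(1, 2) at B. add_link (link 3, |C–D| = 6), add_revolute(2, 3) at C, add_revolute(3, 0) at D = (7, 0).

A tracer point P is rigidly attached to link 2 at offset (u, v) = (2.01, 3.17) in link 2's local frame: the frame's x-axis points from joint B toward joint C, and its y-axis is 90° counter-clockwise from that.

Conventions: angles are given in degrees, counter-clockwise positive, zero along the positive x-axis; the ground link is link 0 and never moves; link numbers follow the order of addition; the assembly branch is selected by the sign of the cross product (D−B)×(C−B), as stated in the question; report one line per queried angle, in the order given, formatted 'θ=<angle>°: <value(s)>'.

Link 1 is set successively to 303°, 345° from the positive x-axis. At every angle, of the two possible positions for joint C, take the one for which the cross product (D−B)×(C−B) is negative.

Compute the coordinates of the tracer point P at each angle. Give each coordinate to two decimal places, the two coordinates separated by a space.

A=(0,0), D=(7.00,0)
θ=303°: B = A + 4.00·(cos303°, sin303°) = (2.1786, -3.3547)
θ=303°: |BD| = 5.8737
θ=303°: circle(B,3.00) ∩ circle(D,6.00): a=0.6385, h=2.9313
θ=303°:   candidates: C₊=(1.0285,-0.5839) cross=17.217; C₋=(4.3768,-5.3962) cross=-17.217
θ=303°:   branch - wants cross < 0 → take C=(4.3768,-5.3962) (cross=-17.217)
θ=303°: ex = (C−B)/|BC| = (0.7327,-0.6805); ey = (0.6805,0.7327)
θ=303°: P = B + 2.01·ex + 3.17·ey = (5.8086,-2.3997)
θ=345°: B = A + 4.00·(cos345°, sin345°) = (3.8637, -1.0353)
θ=345°: |BD| = 3.3027
θ=345°: circle(B,3.00) ∩ circle(D,6.00): a=-2.4361, h=1.7508
θ=345°:   candidates: C₊=(1.0015,-0.1363) cross=5.782; C₋=(2.0992,-3.4615) cross=-5.782
θ=345°:   branch - wants cross < 0 → take C=(2.0992,-3.4615) (cross=-5.782)
θ=345°: ex = (C−B)/|BC| = (-0.5882,-0.8087); ey = (0.8087,-0.5882)
θ=345°: P = B + 2.01·ex + 3.17·ey = (5.2451,-4.5254)

θ=303°: 5.81 -2.40
θ=345°: 5.25 -4.53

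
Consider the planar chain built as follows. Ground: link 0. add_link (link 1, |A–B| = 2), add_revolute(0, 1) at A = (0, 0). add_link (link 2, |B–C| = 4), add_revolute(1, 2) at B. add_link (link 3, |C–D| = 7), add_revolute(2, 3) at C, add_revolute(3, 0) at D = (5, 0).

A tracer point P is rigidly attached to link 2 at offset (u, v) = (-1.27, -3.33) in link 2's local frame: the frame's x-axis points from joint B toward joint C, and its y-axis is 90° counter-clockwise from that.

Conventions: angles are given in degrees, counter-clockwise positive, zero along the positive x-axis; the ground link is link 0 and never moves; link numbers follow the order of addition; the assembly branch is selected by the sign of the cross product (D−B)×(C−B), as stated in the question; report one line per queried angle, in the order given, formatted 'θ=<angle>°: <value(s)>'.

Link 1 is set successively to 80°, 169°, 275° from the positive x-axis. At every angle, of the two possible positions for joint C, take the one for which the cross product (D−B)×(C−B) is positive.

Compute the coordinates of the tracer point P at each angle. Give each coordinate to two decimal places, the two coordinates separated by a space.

A=(0,0), D=(5.00,0)
θ=80°: B = A + 2.00·(cos80°, sin80°) = (0.3473, 1.9696)
θ=80°: |BD| = 5.0524
θ=80°: circle(B,4.00) ∩ circle(D,7.00): a=-0.7395, h=3.9310
θ=80°:   candidates: C₊=(1.1987,5.8779) cross=19.861; C₋=(-1.8662,-1.3621) cross=-19.861
θ=80°:   branch + wants cross > 0 → take C=(1.1987,5.8779) (cross=19.861)
θ=80°: ex = (C−B)/|BC| = (0.2129,0.9771); ey = (-0.9771,0.2129)
θ=80°: P = B + -1.27·ex + -3.33·ey = (3.3307,0.0199)
θ=169°: B = A + 2.00·(cos169°, sin169°) = (-1.9633, 0.3816)
θ=169°: |BD| = 6.9737
θ=169°: circle(B,4.00) ∩ circle(D,7.00): a=1.1208, h=3.8398
θ=169°:   candidates: C₊=(-0.6340,4.1543) cross=26.777; C₋=(-1.0542,-3.5137) cross=-26.777
θ=169°:   branch + wants cross > 0 → take C=(-0.6340,4.1543) (cross=26.777)
θ=169°: ex = (C−B)/|BC| = (0.3323,0.9432); ey = (-0.9432,0.3323)
θ=169°: P = B + -1.27·ex + -3.33·ey = (0.7555,-1.9228)
θ=275°: B = A + 2.00·(cos275°, sin275°) = (0.1743, -1.9924)
θ=275°: |BD| = 5.2208
θ=275°: circle(B,4.00) ∩ circle(D,7.00): a=-0.5500, h=3.9620
θ=275°:   candidates: C₊=(-1.8461,1.4599) cross=20.685; C₋=(1.1779,-5.8644) cross=-20.685
θ=275°:   branch + wants cross > 0 → take C=(-1.8461,1.4599) (cross=20.685)
θ=275°: ex = (C−B)/|BC| = (-0.5051,0.8631); ey = (-0.8631,-0.5051)
θ=275°: P = B + -1.27·ex + -3.33·ey = (3.6898,-1.4065)

θ=80°: 3.33 0.02
θ=169°: 0.76 -1.92
θ=275°: 3.69 -1.41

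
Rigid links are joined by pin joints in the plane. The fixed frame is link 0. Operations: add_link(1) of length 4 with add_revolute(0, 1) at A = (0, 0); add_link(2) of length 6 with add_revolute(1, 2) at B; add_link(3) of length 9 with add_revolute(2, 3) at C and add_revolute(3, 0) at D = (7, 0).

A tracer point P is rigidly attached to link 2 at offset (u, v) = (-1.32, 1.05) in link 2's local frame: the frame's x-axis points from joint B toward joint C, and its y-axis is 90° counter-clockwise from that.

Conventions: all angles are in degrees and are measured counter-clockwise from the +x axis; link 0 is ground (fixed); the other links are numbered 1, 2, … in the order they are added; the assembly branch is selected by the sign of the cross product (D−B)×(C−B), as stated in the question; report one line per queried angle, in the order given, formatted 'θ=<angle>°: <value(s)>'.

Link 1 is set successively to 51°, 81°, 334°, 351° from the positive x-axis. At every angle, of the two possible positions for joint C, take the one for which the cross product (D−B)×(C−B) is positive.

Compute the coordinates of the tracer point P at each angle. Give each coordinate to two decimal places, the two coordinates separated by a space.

A=(0,0), D=(7.00,0)
θ=51°: B = A + 4.00·(cos51°, sin51°) = (2.5173, 3.1086)
θ=51°: |BD| = 5.4551
θ=51°: circle(B,6.00) ∩ circle(D,9.00): a=-1.3970, h=5.8351
θ=51°:   candidates: C₊=(4.6944,8.6997) cross=31.831; C₋=(-1.9559,-0.8903) cross=-31.831
θ=51°:   branch + wants cross > 0 → take C=(4.6944,8.6997) (cross=31.831)
θ=51°: ex = (C−B)/|BC| = (0.3629,0.9318); ey = (-0.9318,0.3629)
θ=51°: P = B + -1.32·ex + 1.05·ey = (1.0599,2.2595)
θ=81°: B = A + 4.00·(cos81°, sin81°) = (0.6257, 3.9508)
θ=81°: |BD| = 7.4993
θ=81°: circle(B,6.00) ∩ circle(D,9.00): a=0.7494, h=5.9530
θ=81°:   candidates: C₊=(4.3988,8.6159) cross=44.644; C₋=(-1.8734,-1.5040) cross=-44.644
θ=81°:   branch + wants cross > 0 → take C=(4.3988,8.6159) (cross=44.644)
θ=81°: ex = (C−B)/|BC| = (0.6289,0.7775); ey = (-0.7775,0.6289)
θ=81°: P = B + -1.32·ex + 1.05·ey = (-1.0207,3.5847)
θ=334°: B = A + 4.00·(cos334°, sin334°) = (3.5952, -1.7535)
θ=334°: |BD| = 3.8298
θ=334°: circle(B,6.00) ∩ circle(D,9.00): a=-3.9600, h=4.5076
θ=334°:   candidates: C₊=(-1.9892,0.4408) cross=17.263; C₋=(2.1384,-7.5739) cross=-17.263
θ=334°:   branch + wants cross > 0 → take C=(-1.9892,0.4408) (cross=17.263)
θ=334°: ex = (C−B)/|BC| = (-0.9307,0.3657); ey = (-0.3657,-0.9307)
θ=334°: P = B + -1.32·ex + 1.05·ey = (4.4397,-3.2135)
θ=351°: B = A + 4.00·(cos351°, sin351°) = (3.9508, -0.6257)
θ=351°: |BD| = 3.1128
θ=351°: circle(B,6.00) ∩ circle(D,9.00): a=-5.6719, h=1.9571
θ=351°:   candidates: C₊=(-1.9987,0.1512) cross=6.092; C₋=(-1.2119,-3.6830) cross=-6.092
θ=351°:   branch + wants cross > 0 → take C=(-1.9987,0.1512) (cross=6.092)
θ=351°: ex = (C−B)/|BC| = (-0.9916,0.1295); ey = (-0.1295,-0.9916)
θ=351°: P = B + -1.32·ex + 1.05·ey = (5.1237,-1.8378)

θ=51°: 1.06 2.26
θ=81°: -1.02 3.58
θ=334°: 4.44 -3.21
θ=351°: 5.12 -1.84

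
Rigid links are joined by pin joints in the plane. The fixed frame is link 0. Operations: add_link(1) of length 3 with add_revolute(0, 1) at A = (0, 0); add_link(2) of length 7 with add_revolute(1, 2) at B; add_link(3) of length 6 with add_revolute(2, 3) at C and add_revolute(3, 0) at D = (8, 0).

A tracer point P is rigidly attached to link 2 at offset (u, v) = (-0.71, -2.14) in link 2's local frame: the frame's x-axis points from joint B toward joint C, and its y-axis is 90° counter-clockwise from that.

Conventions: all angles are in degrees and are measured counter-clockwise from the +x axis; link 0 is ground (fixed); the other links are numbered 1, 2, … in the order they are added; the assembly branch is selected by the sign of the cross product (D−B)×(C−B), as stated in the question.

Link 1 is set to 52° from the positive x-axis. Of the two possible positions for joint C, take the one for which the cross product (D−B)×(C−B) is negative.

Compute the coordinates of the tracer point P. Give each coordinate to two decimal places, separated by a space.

A=(0,0), D=(8.00,0)
B = A + 3.00·(cos52°, sin52°) = (1.8470, 2.3640)
|BD| = 6.5915
circle(B,7.00) ∩ circle(D,6.00): a=4.2819, h=5.5376
  candidates: C₊=(7.8301,5.9976) cross=36.502; C₋=(3.8579,-4.3409) cross=-36.502
  branch - wants cross < 0 → take C=(3.8579,-4.3409) (cross=-36.502)
ex = (C−B)/|BC| = (0.2873,-0.9578); ey = (0.9578,0.2873)
P = B + -0.71·ex + -2.14·ey = (-0.4068,2.4293)

-0.41 2.43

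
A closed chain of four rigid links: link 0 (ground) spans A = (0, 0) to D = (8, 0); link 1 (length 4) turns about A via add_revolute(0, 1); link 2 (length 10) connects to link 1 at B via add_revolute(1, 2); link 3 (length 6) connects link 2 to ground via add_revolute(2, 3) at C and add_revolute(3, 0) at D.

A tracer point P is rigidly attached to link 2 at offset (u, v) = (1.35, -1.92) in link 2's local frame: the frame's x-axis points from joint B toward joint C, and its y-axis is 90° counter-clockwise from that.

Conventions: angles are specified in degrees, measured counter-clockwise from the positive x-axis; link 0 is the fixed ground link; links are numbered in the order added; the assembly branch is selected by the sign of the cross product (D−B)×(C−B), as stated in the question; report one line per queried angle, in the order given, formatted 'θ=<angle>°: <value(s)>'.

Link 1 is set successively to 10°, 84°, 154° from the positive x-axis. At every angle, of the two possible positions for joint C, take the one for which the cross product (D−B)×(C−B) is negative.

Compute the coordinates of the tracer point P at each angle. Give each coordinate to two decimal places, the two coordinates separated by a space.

A=(0,0), D=(8.00,0)
θ=10°: B = A + 4.00·(cos10°, sin10°) = (3.9392, 0.6946)
θ=10°: |BD| = 4.1197
θ=10°: circle(B,10.00) ∩ circle(D,6.00): a=9.8273, h=1.8502
θ=10°:   candidates: C₊=(13.9378,0.8614) cross=7.622; C₋=(13.3139,-2.7860) cross=-7.622
θ=10°:   branch - wants cross < 0 → take C=(13.3139,-2.7860) (cross=-7.622)
θ=10°: ex = (C−B)/|BC| = (0.9375,-0.3481); ey = (0.3481,0.9375)
θ=10°: P = B + 1.35·ex + -1.92·ey = (4.5365,-1.5752)
θ=84°: B = A + 4.00·(cos84°, sin84°) = (0.4181, 3.9781)
θ=84°: |BD| = 8.5621
θ=84°: circle(B,10.00) ∩ circle(D,6.00): a=8.0185, h=5.9753
θ=84°:   candidates: C₊=(10.2948,5.5438) cross=51.161; C₋=(4.7423,-5.0386) cross=-51.161
θ=84°:   branch - wants cross < 0 → take C=(4.7423,-5.0386) (cross=-51.161)
θ=84°: ex = (C−B)/|BC| = (0.4324,-0.9017); ey = (0.9017,0.4324)
θ=84°: P = B + 1.35·ex + -1.92·ey = (-0.7293,1.9306)
θ=154°: B = A + 4.00·(cos154°, sin154°) = (-3.5952, 1.7535)
θ=154°: |BD| = 11.7270
θ=154°: circle(B,10.00) ∩ circle(D,6.00): a=8.5922, h=5.1160
θ=154°:   candidates: C₊=(5.6654,5.5272) cross=59.995; C₋=(4.1355,-4.5897) cross=-59.995
θ=154°:   branch - wants cross < 0 → take C=(4.1355,-4.5897) (cross=-59.995)
θ=154°: ex = (C−B)/|BC| = (0.7731,-0.6343); ey = (0.6343,0.7731)
θ=154°: P = B + 1.35·ex + -1.92·ey = (-3.7694,-0.5871)

θ=10°: 4.54 -1.58
θ=84°: -0.73 1.93
θ=154°: -3.77 -0.59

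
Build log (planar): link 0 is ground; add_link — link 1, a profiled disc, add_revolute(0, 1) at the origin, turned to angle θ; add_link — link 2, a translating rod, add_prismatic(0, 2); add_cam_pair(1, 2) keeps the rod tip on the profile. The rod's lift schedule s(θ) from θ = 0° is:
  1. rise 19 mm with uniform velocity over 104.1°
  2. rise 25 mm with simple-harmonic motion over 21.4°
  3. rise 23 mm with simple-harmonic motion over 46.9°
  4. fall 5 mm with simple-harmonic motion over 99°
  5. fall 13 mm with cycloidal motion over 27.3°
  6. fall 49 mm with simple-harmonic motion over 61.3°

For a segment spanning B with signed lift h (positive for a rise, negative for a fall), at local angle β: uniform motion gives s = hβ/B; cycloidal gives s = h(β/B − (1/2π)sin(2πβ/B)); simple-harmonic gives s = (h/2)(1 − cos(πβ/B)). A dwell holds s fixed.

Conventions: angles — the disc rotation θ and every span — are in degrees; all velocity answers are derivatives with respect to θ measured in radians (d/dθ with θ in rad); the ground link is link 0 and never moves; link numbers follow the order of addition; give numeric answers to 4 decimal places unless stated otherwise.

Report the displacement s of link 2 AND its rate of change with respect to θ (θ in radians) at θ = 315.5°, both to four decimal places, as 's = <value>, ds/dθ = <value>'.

seg 1 [0°–104.1°] uniform, h=19: full span → s += 19 → s = 19.0000
seg 2 [104.1°–125.5°] simple-harmonic, h=25: full span → s += 25 → s = 44.0000
seg 3 [125.5°–172.4°] simple-harmonic, h=23: full span → s += 23 → s = 67.0000
seg 4 [172.4°–271.4°] simple-harmonic, h=-5: full span → s += -5 → s = 62.0000
seg 5 [271.4°–298.7°] cycloidal, h=-13: full span → s += -13 → s = 49.0000
seg 6 [298.7°–360°] simple-harmonic, h=-49: θ=315.5° here. β=16.8, B=61.3. -49/2·(1 − cos(π·0.2741)) = -8.5337 → s = 40.4663
velocity in seg [298.7°–360°] (simple-harmonic), θ in radians: β = 16.8° = 0.2932 rad, B = 61.3° = 1.0699 rad; ds/dθ = (πh/(2B)) sin(πβ/B) = (π·(-49)/(2·1.0699)) sin(π·0.2741) = -54.566653 mm/rad

s = 40.4663, ds/dθ = -54.5667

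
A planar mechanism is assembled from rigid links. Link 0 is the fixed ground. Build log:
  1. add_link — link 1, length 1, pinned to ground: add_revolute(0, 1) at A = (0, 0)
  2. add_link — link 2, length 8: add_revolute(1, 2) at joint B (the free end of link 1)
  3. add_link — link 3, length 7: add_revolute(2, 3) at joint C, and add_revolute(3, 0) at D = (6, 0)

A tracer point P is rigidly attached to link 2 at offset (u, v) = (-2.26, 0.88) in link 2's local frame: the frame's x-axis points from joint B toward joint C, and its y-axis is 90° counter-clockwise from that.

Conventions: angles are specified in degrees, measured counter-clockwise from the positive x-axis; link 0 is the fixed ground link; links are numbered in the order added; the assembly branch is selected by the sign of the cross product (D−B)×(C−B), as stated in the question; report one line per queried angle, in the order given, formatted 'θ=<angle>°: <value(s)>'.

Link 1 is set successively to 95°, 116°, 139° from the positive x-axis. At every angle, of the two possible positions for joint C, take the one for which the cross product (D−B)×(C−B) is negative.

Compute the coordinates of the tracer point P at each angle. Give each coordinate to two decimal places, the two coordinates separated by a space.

A=(0,0), D=(6.00,0)
θ=95°: B = A + 1.00·(cos95°, sin95°) = (-0.0872, 0.9962)
θ=95°: |BD| = 6.1681
θ=95°: circle(B,8.00) ∩ circle(D,7.00): a=4.3000, h=6.7461
θ=95°:   candidates: C₊=(5.2459,6.9593) cross=41.611; C₋=(3.0668,-6.3558) cross=-41.611
θ=95°:   branch - wants cross < 0 → take C=(3.0668,-6.3558) (cross=-41.611)
θ=95°: ex = (C−B)/|BC| = (0.3942,-0.9190); ey = (0.9190,0.3942)
θ=95°: P = B + -2.26·ex + 0.88·ey = (-0.1694,3.4201)
θ=116°: B = A + 1.00·(cos116°, sin116°) = (-0.4384, 0.8988)
θ=116°: |BD| = 6.5008
θ=116°: circle(B,8.00) ∩ circle(D,7.00): a=4.4041, h=6.6786
θ=116°:   candidates: C₊=(4.8468,6.9044) cross=43.416; C₋=(3.0001,-6.3246) cross=-43.416
θ=116°:   branch - wants cross < 0 → take C=(3.0001,-6.3246) (cross=-43.416)
θ=116°: ex = (C−B)/|BC| = (0.4298,-0.9029); ey = (0.9029,0.4298)
θ=116°: P = B + -2.26·ex + 0.88·ey = (-0.6152,3.3176)
θ=139°: B = A + 1.00·(cos139°, sin139°) = (-0.7547, 0.6561)
θ=139°: |BD| = 6.7865
θ=139°: circle(B,8.00) ∩ circle(D,7.00): a=4.4984, h=6.6155
θ=139°:   candidates: C₊=(4.3621,6.8057) cross=44.896; C₋=(3.0831,-6.3633) cross=-44.896
θ=139°:   branch - wants cross < 0 → take C=(3.0831,-6.3633) (cross=-44.896)
θ=139°: ex = (C−B)/|BC| = (0.4797,-0.8774); ey = (0.8774,0.4797)
θ=139°: P = B + -2.26·ex + 0.88·ey = (-1.0668,3.0612)

θ=95°: -0.17 3.42
θ=116°: -0.62 3.32
θ=139°: -1.07 3.06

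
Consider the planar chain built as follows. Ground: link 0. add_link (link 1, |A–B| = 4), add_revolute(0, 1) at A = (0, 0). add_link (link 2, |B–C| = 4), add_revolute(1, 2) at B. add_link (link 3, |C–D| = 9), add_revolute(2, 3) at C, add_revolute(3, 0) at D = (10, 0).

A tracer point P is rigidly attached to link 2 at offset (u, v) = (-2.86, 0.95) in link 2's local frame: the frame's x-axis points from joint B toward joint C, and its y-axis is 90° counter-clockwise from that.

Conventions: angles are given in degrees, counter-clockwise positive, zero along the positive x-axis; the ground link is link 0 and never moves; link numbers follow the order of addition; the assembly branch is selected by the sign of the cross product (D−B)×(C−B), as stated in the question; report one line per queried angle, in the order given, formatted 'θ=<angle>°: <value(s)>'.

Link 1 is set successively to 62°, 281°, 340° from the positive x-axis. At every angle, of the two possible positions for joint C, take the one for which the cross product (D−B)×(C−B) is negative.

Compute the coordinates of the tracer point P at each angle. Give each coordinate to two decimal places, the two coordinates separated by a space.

A=(0,0), D=(10.00,0)
θ=62°: B = A + 4.00·(cos62°, sin62°) = (1.8779, 3.5318)
θ=62°: |BD| = 8.8568
θ=62°: circle(B,4.00) ∩ circle(D,9.00): a=0.7589, h=3.9274
θ=62°:   candidates: C₊=(4.1399,6.8308) cross=34.784; C₋=(1.0077,-0.3724) cross=-34.784
θ=62°:   branch - wants cross < 0 → take C=(1.0077,-0.3724) (cross=-34.784)
θ=62°: ex = (C−B)/|BC| = (-0.2175,-0.9761); ey = (0.9761,-0.2175)
θ=62°: P = B + -2.86·ex + 0.95·ey = (3.4273,6.1166)
θ=281°: B = A + 4.00·(cos281°, sin281°) = (0.7632, -3.9265)
θ=281°: |BD| = 10.0367
θ=281°: circle(B,4.00) ∩ circle(D,9.00): a=1.7802, h=3.5820
θ=281°:   candidates: C₊=(1.0002,0.0665) cross=35.952; C₋=(3.8029,-6.5266) cross=-35.952
θ=281°:   branch - wants cross < 0 → take C=(3.8029,-6.5266) (cross=-35.952)
θ=281°: ex = (C−B)/|BC| = (0.7599,-0.6500); ey = (0.6500,0.7599)
θ=281°: P = B + -2.86·ex + 0.95·ey = (-0.7926,-1.3455)
θ=340°: B = A + 4.00·(cos340°, sin340°) = (3.7588, -1.3681)
θ=340°: |BD| = 6.3894
θ=340°: circle(B,4.00) ∩ circle(D,9.00): a=-1.8918, h=3.5243
θ=340°:   candidates: C₊=(1.1562,1.6694) cross=22.518; C₋=(2.6654,-5.2158) cross=-22.518
θ=340°:   branch - wants cross < 0 → take C=(2.6654,-5.2158) (cross=-22.518)
θ=340°: ex = (C−B)/|BC| = (-0.2733,-0.9619); ey = (0.9619,-0.2733)
θ=340°: P = B + -2.86·ex + 0.95·ey = (5.4543,1.1233)

θ=62°: 3.43 6.12
θ=281°: -0.79 -1.35
θ=340°: 5.45 1.12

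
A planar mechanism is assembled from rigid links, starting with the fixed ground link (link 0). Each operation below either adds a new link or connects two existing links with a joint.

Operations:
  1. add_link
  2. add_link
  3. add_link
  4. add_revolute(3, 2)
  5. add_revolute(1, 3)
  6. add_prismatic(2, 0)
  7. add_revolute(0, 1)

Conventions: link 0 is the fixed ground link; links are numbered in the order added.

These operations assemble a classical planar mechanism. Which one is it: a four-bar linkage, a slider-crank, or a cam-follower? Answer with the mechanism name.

links: 4 (incl. ground); joints: 3 revolute, 1 prismatic, 0 higher (cam) pair, forming one closed loop
4 links, 3 revolutes + 1 prismatic in one loop → slider-crank

slider-crank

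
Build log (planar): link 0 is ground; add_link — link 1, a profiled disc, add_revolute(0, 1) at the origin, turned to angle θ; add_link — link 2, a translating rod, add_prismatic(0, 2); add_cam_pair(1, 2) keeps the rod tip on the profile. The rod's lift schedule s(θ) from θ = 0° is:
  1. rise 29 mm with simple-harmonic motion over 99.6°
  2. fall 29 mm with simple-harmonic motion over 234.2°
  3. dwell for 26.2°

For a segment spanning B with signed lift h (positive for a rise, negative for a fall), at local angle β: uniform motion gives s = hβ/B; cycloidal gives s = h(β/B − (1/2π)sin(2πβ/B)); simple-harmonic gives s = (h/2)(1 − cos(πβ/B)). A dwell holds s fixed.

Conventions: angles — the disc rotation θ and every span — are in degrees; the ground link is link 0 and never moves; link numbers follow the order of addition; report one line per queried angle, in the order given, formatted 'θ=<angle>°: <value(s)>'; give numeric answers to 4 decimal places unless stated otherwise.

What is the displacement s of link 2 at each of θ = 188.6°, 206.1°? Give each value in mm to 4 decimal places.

seg 1 [0°–99.6°] simple-harmonic, h=29: full span → s += 29 → s = 29.0000
seg 2 [99.6°–333.8°] simple-harmonic, h=-29: θ=188.6° here. β=89, B=234.2. -29/2·(1 − cos(π·0.3800)) = -9.1629 → s = 19.8371
seg 2 [99.6°–333.8°] simple-harmonic, h=-29: θ=206.1° here. β=106.5, B=234.2. -29/2·(1 − cos(π·0.4547)) = -12.4452 → s = 16.5548

θ=188.6°: 19.8371
θ=206.1°: 16.5548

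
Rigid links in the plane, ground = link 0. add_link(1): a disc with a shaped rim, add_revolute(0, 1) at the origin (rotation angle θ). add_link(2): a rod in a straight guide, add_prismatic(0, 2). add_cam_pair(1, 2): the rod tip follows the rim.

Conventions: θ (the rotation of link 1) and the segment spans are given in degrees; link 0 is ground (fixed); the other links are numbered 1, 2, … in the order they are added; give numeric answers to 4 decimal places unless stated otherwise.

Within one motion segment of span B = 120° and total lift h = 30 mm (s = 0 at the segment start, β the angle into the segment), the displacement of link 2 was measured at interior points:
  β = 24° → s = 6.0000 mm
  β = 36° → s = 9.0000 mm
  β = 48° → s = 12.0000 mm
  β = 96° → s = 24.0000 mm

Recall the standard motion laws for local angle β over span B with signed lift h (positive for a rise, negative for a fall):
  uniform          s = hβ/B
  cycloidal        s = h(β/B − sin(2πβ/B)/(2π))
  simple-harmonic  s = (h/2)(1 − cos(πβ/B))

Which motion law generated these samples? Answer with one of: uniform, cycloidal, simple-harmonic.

candidates at β/B = r: uniform s = h·r (linear in β); cycloidal s = h·(r − sin(2πr)/(2π)); simple-harmonic s = (h/2)(1 − cos(πr))
β=24°: printed 6.0000 | uniform 6.0000, cycloidal 1.4590, simple-harmonic 2.8647
β=36°: printed 9.0000 | uniform 9.0000, cycloidal 4.4590, simple-harmonic 6.1832
β=48°: printed 12.0000 | uniform 12.0000, cycloidal 9.1935, simple-harmonic 10.3647
β=96°: printed 24.0000 | uniform 24.0000, cycloidal 28.5410, simple-harmonic 27.1353
only one law matches every sample → uniform

uniform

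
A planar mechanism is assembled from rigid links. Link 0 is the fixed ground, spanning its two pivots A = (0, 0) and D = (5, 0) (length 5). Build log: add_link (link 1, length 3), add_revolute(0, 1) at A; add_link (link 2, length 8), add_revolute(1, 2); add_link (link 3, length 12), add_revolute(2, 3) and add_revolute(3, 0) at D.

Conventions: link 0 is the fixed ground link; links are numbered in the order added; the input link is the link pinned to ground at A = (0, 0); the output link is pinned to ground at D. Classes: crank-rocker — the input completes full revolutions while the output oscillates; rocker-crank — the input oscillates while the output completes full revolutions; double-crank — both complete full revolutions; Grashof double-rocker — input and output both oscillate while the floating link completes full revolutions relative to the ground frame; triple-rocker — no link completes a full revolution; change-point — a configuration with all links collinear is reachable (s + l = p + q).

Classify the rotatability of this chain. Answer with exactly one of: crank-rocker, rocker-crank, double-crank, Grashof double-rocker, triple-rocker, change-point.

lengths: ground=5, input=3, coupler=8, output=12
sorted: s=3 (shortest), l=12 (longest), p+q=13
s + l = 15 vs p + q = 13
s + l > p + q → non-Grashof → no link fully rotates → triple-rocker

triple-rocker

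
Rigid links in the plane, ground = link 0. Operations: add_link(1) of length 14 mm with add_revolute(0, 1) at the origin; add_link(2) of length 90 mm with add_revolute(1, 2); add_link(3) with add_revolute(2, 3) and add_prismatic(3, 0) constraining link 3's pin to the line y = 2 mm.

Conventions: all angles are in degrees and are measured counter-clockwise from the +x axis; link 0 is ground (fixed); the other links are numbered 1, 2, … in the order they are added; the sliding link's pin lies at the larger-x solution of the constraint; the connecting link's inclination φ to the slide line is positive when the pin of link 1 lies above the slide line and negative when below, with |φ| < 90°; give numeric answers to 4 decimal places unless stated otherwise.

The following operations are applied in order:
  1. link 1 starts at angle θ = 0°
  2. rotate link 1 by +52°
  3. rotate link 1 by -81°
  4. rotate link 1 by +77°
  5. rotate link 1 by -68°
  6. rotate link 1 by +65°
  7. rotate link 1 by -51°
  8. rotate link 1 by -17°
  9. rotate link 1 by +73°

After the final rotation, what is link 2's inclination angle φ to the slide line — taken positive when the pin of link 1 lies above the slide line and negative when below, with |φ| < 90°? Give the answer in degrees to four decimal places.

geometry: r = 14 mm, L = 90 mm, e = 2 mm; θ starts at 0°
rotate link 1 by +52°: θ ← 0° +52° = 52°
rotate link 1 by -81°: θ ← 52° -81° = -29°
rotate link 1 by +77°: θ ← -29° +77° = 48°
rotate link 1 by -68°: θ ← 48° -68° = -20°
rotate link 1 by +65°: θ ← -20° +65° = 45°
rotate link 1 by -51°: θ ← 45° -51° = -6°
rotate link 1 by -17°: θ ← -6° -17° = -23°
rotate link 1 by +73°: θ ← -23° +73° = 50°
h = r sin θ − e = 10.724622 − 2 = 8.724622
sin φ = h / L = 8.724622 / 90 = 0.09694025
φ = arcsin(0.09694025) = 5.563003°

5.5630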